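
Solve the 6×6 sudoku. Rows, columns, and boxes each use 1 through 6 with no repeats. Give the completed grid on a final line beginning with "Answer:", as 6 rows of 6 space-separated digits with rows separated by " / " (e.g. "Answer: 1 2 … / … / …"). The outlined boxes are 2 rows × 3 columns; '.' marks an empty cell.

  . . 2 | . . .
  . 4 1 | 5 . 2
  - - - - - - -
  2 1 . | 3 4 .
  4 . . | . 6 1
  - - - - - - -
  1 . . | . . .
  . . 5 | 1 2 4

Step 1. [r2c1∈{3,6}] in row 2, 6 fits only at r2c1. So r2c1=6.
Step 2. [r5c4∈{6}] r5c4 is down to just 6, so r5c4=6.
Step 3. [r6c1∈{3}] only 3 remains possible at r6c1 ⇒ r6c1=3.
Step 4. [r1c2∈{3,5}] 3 has one home in box 1: r1c2, so r1c2=3.
Step 5. [r5c5∈{3,5}] across col 5, 5 lands solely at r5c5, so r5c5=5.
Step 6. [r6c2∈{6}] r6c2's peers cover all but 6. So r6c2=6.
Step 7. [r4c3∈{3}] only 3 remains possible at r4c3 ⇒ r4c3=3.
Step 8. [r3c3∈{6}] r3c3 has the single candidate 6 ⇒ r3c3=6.
Step 9. [r5c6∈{3}] only 3 remains possible at r5c6. So r5c6=3.
Step 10. [r3c6∈{5}] nothing but 5 survives at r3c6. So r3c6=5.
Step 11. [r4c4∈{2}] r4c4 is down to just 2. So r4c4=2.
Step 12. [r5c3∈{4}] nothing but 4 survives at r5c3 ⇒ r5c3=4.
Step 13. [r2c5∈{3}] r2c5 is down to just 3. So r2c5=3.
Step 14. [r1c6∈{6}] nothing but 6 survives at r1c6 ⇒ r1c6=6.
Step 15. [r4c2∈{5}] r4c2 is down to just 5. So r4c2=5.
Step 16. [r1c5∈{1}] r1c5's peers cover all but 1 ⇒ r1c5=1.
Step 17. [r1c1∈{5}] r1c1 is down to just 5, so r1c1=5.
Step 18. [r1c4∈{4}] nothing but 4 survives at r1c4. So r1c4=4.
Step 19. [r5c2∈{2}] r5c2 has the single candidate 2 ⇒ r5c2=2.

Answer: 5 3 2 4 1 6 / 6 4 1 5 3 2 / 2 1 6 3 4 5 / 4 5 3 2 6 1 / 1 2 4 6 5 3 / 3 6 5 1 2 4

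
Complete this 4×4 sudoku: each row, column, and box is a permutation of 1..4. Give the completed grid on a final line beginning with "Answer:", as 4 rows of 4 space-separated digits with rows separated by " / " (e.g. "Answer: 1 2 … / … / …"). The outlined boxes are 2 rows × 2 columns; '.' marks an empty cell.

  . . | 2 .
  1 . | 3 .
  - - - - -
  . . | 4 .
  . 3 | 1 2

Step 1. [r1c2∈{4}] nothing but 4 survives at r1c2 ⇒ r1c2=4.
Step 2. [r3c1∈{2}] r3c1 has the single candidate 2. So r3c1=2.
Step 3. [r1c1∈{3}] only 3 remains possible at r1c1 ⇒ r1c1=3.
Step 4. [r4c1∈{4}] r4c1 has the single candidate 4, so r4c1=4.
Step 5. [r3c2∈{1}] only 1 remains possible at r3c2, so r3c2=1.
Step 6. [r1c4∈{1}] only 1 remains possible at r1c4 ⇒ r1c4=1.
Step 7. [r2c2∈{2}] only 2 remains possible at r2c2 ⇒ r2c2=2.
Step 8. [r3c4∈{3}] r3c4 is down to just 3 ⇒ r3c4=3.
Step 9. [r2c4∈{4}] r2c4 has the single candidate 4, so r2c4=4.

Answer: 3 4 2 1 / 1 2 3 4 / 2 1 4 3 / 4 3 1 2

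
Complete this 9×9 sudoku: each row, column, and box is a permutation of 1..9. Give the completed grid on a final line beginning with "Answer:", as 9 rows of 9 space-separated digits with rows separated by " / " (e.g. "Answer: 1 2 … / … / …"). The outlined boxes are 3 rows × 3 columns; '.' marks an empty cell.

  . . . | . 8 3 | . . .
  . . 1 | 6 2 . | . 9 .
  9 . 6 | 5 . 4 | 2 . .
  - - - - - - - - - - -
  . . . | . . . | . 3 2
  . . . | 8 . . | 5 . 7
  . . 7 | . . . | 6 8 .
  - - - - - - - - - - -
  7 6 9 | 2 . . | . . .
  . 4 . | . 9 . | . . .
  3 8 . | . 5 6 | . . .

Step 1. [r8c1∈{1,2,5}] across box 7, 1 lands solely at r8c1, so r8c1=1.
Step 2. [r2c6∈{7}] r2c6 has the single candidate 7, so r2c6=7.
Step 3. [r3c5∈{1}] r3c5 is down to just 1. So r3c5=1.
Step 4. [r3c8∈{7}] r3c8 is down to just 7 ⇒ r3c8=7.
Step 5. [r5c3∈{2,3,4}] in col 3, 3 fits only at r5c3 ⇒ r5c3=3.
Step 6. [r2c1∈{4,5,8}] 8 has one home in box 1: r2c1, so r2c1=8.
Step 7. [r8c3∈{2,5}] box 7 places 5 nowhere but r8c3 ⇒ r8c3=5.
Step 8. [r3c9∈{3,8}] in row 3, 8 fits only at r3c9, so r3c9=8.
Step 9. [r4c5∈{4,6,7}] col 5 places 7 nowhere but r4c5, so r4c5=7.
Step 10. [r4c1∈{4,5,6}] 6 has one home in row 4: r4c1. So r4c1=6.
Step 11. [r8c6∈{8}] nothing but 8 survives at r8c6. So r8c6=8.
Step 12. [r7c6∈{1}] r7c6 has the single candidate 1, so r7c6=1.
Step 13. [r8c8∈{2,6}] across row 8, 2 lands solely at r8c8 ⇒ r8c8=2.
Step 14. [r1c8∈{1,4,5,6}] col 8 places 6 nowhere but r1c8. So r1c8=6.
Step 15. [r7c7∈{3,4,8}] across row 7, 8 lands solely at r7c7, so r7c7=8.
Step 16. [r1c4∈{9}] r1c4's peers cover all but 9. So r1c4=9.
Step 17. [r1c2∈{2,5,7}] row 1 places 7 nowhere but r1c2. So r1c2=7.
Step 18. [r7c8∈{4,5}] in col 8, 5 fits only at r7c8. So r7c8=5.
Step 19. [r5c5∈{4,6}] across row 5, 6 lands solely at r5c5, so r5c5=6.
Step 20. [r2c2∈{3,5}] 3 in box 3 is pinned to row 2. So r2c2≠3.
Step 21. [r2c2∈{5}] only 5 remains possible at r2c2 ⇒ r2c2=5.
Step 22. [r6c1∈{2,4,5}] col 1 places 5 nowhere but r6c1, so r6c1=5.
Step 23. [r1c9∈{1,4,5}] 5 has one home in row 1: r1c9 ⇒ r1c9=5.
Step 24. [r1c7∈{1,4}] across row 1, 1 lands solely at r1c7. So r1c7=1.
Step 25. [r6c9∈{1,4,9}] the pair r2c9,r7c9 in col 9 locks {3,4} between them, so r6c9≠4.
Step 26. [r4c3∈{4,8}] 8 has one home in row 4: r4c3 ⇒ r4c3=8.
Step 27. [r5c1∈{2,4}] 4 has one home in box 4: r5c1 ⇒ r5c1=4.
Step 28. [r9c8∈{1,4}] in col 8, 4 fits only at r9c8. So r9c8=4.
Step 29. [r7c9∈{3}] nothing but 3 survives at r7c9, so r7c9=3.
Step 30. [r4c7∈{4,9}] in box 6, 4 fits only at r4c7 ⇒ r4c7=4.
Step 31. [r6c9∈{1,9}] r6c9 is the only open cell in box 6 admitting 9. So r6c9=9.
Step 32. [r6c4∈{1,3,4}] r6c4 is the only open cell in col 4 admitting 4, so r6c4=4.
Step 33. [r6c2∈{1,2}] in row 6, 1 fits only at r6c2 ⇒ r6c2=1.
Step 34. [r8c7∈{7}] r8c7 is down to just 7. So r8c7=7.
Step 35. [r5c2∈{2,9}] col 2 places 2 nowhere but r5c2 ⇒ r5c2=2.
Step 36. [r4c2∈{9}] only 9 remains possible at r4c2. So r4c2=9.
Step 37. [r1c1∈{2}] nothing but 2 survives at r1c1 ⇒ r1c1=2.
Step 38. [r9c3∈{2}] r9c3's peers cover all but 2. So r9c3=2.
Step 39. [r9c4∈{7}] r9c4's peers cover all but 7 ⇒ r9c4=7.
Step 40. [r9c9∈{1}] nothing but 1 survives at r9c9 ⇒ r9c9=1.
Step 41. [r2c9∈{4}] only 4 remains possible at r2c9. So r2c9=4.
Step 42. [r1c3∈{4}] nothing but 4 survives at r1c3, so r1c3=4.
Step 43. [r6c5∈{3}] nothing but 3 survives at r6c5, so r6c5=3.
Step 44. [r8c9∈{6}] r8c9's peers cover all but 6, so r8c9=6.
Step 45. [r2c7∈{3}] r2c7 has the single candidate 3, so r2c7=3.
Step 46. [r9c7∈{9}] nothing but 9 survives at r9c7 ⇒ r9c7=9.
Step 47. [r5c6∈{9}] nothing but 9 survives at r5c6, so r5c6=9.
Step 48. [r3c2∈{3}] r3c2 is down to just 3, so r3c2=3.
Step 49. [r7c5∈{4}] r7c5 is down to just 4. So r7c5=4.
Step 50. [r8c4∈{3}] nothing but 3 survives at r8c4. So r8c4=3.
Step 51. [r4c6∈{5}] only 5 remains possible at r4c6. So r4c6=5.
Step 52. [r6c6∈{2}] r6c6 has the single candidate 2 ⇒ r6c6=2.
Step 53. [r5c8∈{1}] r5c8 has the single candidate 1, so r5c8=1.
Step 54. [r4c4∈{1}] r4c4's peers cover all but 1 ⇒ r4c4=1.

Answer: 2 7 4 9 8 3 1 6 5 / 8 5 1 6 2 7 3 9 4 / 9 3 6 5 1 4 2 7 8 / 6 9 8 1 7 5 4 3 2 / 4 2 3 8 6 9 5 1 7 / 5 1 7 4 3 2 6 8 9 / 7 6 9 2 4 1 8 5 3 / 1 4 5 3 9 8 7 2 6 / 3 8 2 7 5 6 9 4 1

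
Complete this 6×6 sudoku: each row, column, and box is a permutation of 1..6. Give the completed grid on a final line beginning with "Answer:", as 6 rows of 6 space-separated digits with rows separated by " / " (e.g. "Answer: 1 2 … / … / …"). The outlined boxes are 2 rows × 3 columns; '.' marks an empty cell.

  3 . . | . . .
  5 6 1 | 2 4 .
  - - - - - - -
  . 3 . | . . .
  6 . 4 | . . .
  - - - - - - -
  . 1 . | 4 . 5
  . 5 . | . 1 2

Step 1. [r4c2∈{2}] r4c2's peers cover all but 2, so r4c2=2.
Step 2. [r3c5∈{2,5,6}] in row 3, 2 fits only at r3c5. So r3c5=2.
Step 3. [r3c6∈{1,4,6}] in row 3, 4 fits only at r3c6. So r3c6=4.
Step 4. [r3c4∈{1,5,6}] in row 3, 6 fits only at r3c4 ⇒ r3c4=6.
Step 5. [r6c4∈{3}] only 3 remains possible at r6c4 ⇒ r6c4=3.
Step 6. [r1c6∈{1,6}] across col 6, 6 lands solely at r1c6, so r1c6=6.
Step 7. [r5c3∈{2,3,6}] 3 has one home in row 5: r5c3 ⇒ r5c3=3.
Step 8. [r1c5∈{5}] r1c5 has the single candidate 5. So r1c5=5.
Step 9. [r4c6∈{1,3}] in col 6, 1 fits only at r4c6 ⇒ r4c6=1.
Step 10. [r6c1∈{4}] nothing but 4 survives at r6c1. So r6c1=4.
Step 11. [r5c1∈{2}] r5c1's peers cover all but 2. So r5c1=2.
Step 12. [r3c3∈{5}] nothing but 5 survives at r3c3 ⇒ r3c3=5.
Step 13. [r1c3∈{2}] nothing but 2 survives at r1c3. So r1c3=2.
Step 14. [r4c5∈{3}] r4c5's peers cover all but 3. So r4c5=3.
Step 15. [r4c4∈{5}] r4c4 is down to just 5, so r4c4=5.
Step 16. [r3c1∈{1}] r3c1's peers cover all but 1 ⇒ r3c1=1.
Step 17. [r1c2∈{4}] only 4 remains possible at r1c2. So r1c2=4.
Step 18. [r2c6∈{3}] r2c6's peers cover all but 3, so r2c6=3.
Step 19. [r5c5∈{6}] r5c5 has the single candidate 6. So r5c5=6.
Step 20. [r6c3∈{6}] nothing but 6 survives at r6c3. So r6c3=6.
Step 21. [r1c4∈{1}] nothing but 1 survives at r1c4. So r1c4=1.

Answer: 3 4 2 1 5 6 / 5 6 1 2 4 3 / 1 3 5 6 2 4 / 6 2 4 5 3 1 / 2 1 3 4 6 5 / 4 5 6 3 1 2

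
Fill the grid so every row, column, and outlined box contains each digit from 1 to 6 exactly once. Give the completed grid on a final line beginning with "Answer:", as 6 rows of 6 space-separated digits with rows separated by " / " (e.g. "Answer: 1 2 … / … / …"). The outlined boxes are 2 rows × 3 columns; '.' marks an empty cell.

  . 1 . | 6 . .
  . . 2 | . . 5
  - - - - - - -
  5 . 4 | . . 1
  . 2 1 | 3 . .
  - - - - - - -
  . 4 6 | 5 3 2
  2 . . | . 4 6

Step 1. [r1c6∈{3,4}] across col 6, 3 lands solely at r1c6, so r1c6=3.
Step 2. [r3c2∈{3,6}] in row 3, 3 fits only at r3c2 ⇒ r3c2=3.
Step 3. [r2c1∈{3,4,6}] 3 has one home in row 2: r2c1. So r2c1=3.
Step 4. [r3c5∈{2,6}] r3c5 is the only open cell in row 3 admitting 6 ⇒ r3c5=6.
Step 5. [r6c3∈{3,5}] in row 6, 3 fits only at r6c3, so r6c3=3.
Step 6. [r6c4∈{1}] r6c4's peers cover all but 1, so r6c4=1.
Step 7. [r2c2∈{6}] r2c2 is down to just 6 ⇒ r2c2=6.
Step 8. [r5c1∈{1}] only 1 remains possible at r5c1. So r5c1=1.
Step 9. [r4c1∈{6}] only 6 remains possible at r4c1. So r4c1=6.
Step 10. [r2c4∈{4}] nothing but 4 survives at r2c4. So r2c4=4.
Step 11. [r4c6∈{4}] r4c6 has the single candidate 4 ⇒ r4c6=4.
Step 12. [r6c2∈{5}] r6c2's peers cover all but 5 ⇒ r6c2=5.
Step 13. [r2c5∈{1}] only 1 remains possible at r2c5. So r2c5=1.
Step 14. [r1c1∈{4}] nothing but 4 survives at r1c1. So r1c1=4.
Step 15. [r3c4∈{2}] nothing but 2 survives at r3c4, so r3c4=2.
Step 16. [r1c5∈{2}] r1c5 is down to just 2. So r1c5=2.
Step 17. [r4c5∈{5}] r4c5's peers cover all but 5. So r4c5=5.
Step 18. [r1c3∈{5}] r1c3 has the single candidate 5. So r1c3=5.

Answer: 4 1 5 6 2 3 / 3 6 2 4 1 5 / 5 3 4 2 6 1 / 6 2 1 3 5 4 / 1 4 6 5 3 2 / 2 5 3 1 4 6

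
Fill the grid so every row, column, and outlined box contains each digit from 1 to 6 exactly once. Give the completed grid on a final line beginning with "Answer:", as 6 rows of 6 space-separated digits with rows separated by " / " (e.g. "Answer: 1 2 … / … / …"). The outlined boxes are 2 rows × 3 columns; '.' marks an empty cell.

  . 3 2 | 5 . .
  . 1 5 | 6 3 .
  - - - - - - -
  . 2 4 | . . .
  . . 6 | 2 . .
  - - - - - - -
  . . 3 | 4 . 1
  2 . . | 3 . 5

Step 1. [r4c2∈{5}] r4c2 has the single candidate 5. So r4c2=5.
Step 2. [r1c6∈{4}] r1c6 is down to just 4. So r1c6=4.
Step 3. [r3c4∈{1}] r3c4 is down to just 1 ⇒ r3c4=1.
Step 4. [r6c5∈{6}] r6c5's peers cover all but 6, so r6c5=6.
Step 5. [r4c6∈{3}] r4c6 has the single candidate 3, so r4c6=3.
Step 6. [r5c1∈{5,6}] r5c1 is the only open cell in row 5 admitting 5, so r5c1=5.
Step 7. [r4c5∈{4}] nothing but 4 survives at r4c5 ⇒ r4c5=4.
Step 8. [r3c5∈{5}] only 5 remains possible at r3c5. So r3c5=5.
Step 9. [r6c2∈{4}] r6c2's peers cover all but 4. So r6c2=4.
Step 10. [r2c1∈{4}] only 4 remains possible at r2c1. So r2c1=4.
Step 11. [r3c6∈{6}] r3c6 has the single candidate 6. So r3c6=6.
Step 12. [r3c1∈{3}] nothing but 3 survives at r3c1 ⇒ r3c1=3.
Step 13. [r5c2∈{6}] r5c2 has the single candidate 6 ⇒ r5c2=6.
Step 14. [r2c6∈{2}] r2c6 has the single candidate 2, so r2c6=2.
Step 15. [r5c5∈{2}] r5c5's peers cover all but 2 ⇒ r5c5=2.
Step 16. [r1c5∈{1}] nothing but 1 survives at r1c5. So r1c5=1.
Step 17. [r1c1∈{6}] r1c1 is down to just 6. So r1c1=6.
Step 18. [r6c3∈{1}] only 1 remains possible at r6c3, so r6c3=1.
Step 19. [r4c1∈{1}] nothing but 1 survives at r4c1. So r4c1=1.

Answer: 6 3 2 5 1 4 / 4 1 5 6 3 2 / 3 2 4 1 5 6 / 1 5 6 2 4 3 / 5 6 3 4 2 1 / 2 4 1 3 6 5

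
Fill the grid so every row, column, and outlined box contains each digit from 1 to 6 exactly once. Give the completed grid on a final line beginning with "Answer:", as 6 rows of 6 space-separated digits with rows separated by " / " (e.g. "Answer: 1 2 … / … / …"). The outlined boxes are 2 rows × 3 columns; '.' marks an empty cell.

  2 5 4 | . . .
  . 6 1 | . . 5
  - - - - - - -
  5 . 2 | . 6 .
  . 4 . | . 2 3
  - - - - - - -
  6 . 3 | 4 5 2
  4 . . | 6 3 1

Step 1. [r3c4∈{1}] r3c4's peers cover all but 1, so r3c4=1.
Step 2. [r1c4∈{3}] only 3 remains possible at r1c4. So r1c4=3.
Step 3. [r3c2∈{3}] r3c2 has the single candidate 3 ⇒ r3c2=3.
Step 4. [r5c2∈{1}] r5c2's peers cover all but 1, so r5c2=1.
Step 5. [r4c1∈{1}] r4c1 is down to just 1. So r4c1=1.
Step 6. [r6c3∈{5}] r6c3 is down to just 5 ⇒ r6c3=5.
Step 7. [r3c6∈{4}] only 4 remains possible at r3c6. So r3c6=4.
Step 8. [r2c4∈{2}] r2c4's peers cover all but 2, so r2c4=2.
Step 9. [r2c1∈{3}] nothing but 3 survives at r2c1. So r2c1=3.
Step 10. [r1c6∈{6}] r1c6 is down to just 6. So r1c6=6.
Step 11. [r6c2∈{2}] r6c2 has the single candidate 2 ⇒ r6c2=2.
Step 12. [r2c5∈{4}] r2c5's peers cover all but 4. So r2c5=4.
Step 13. [r1c5∈{1}] r1c5's peers cover all but 1 ⇒ r1c5=1.
Step 14. [r4c3∈{6}] only 6 remains possible at r4c3, so r4c3=6.
Step 15. [r4c4∈{5}] only 5 remains possible at r4c4. So r4c4=5.

Answer: 2 5 4 3 1 6 / 3 6 1 2 4 5 / 5 3 2 1 6 4 / 1 4 6 5 2 3 / 6 1 3 4 5 2 / 4 2 5 6 3 1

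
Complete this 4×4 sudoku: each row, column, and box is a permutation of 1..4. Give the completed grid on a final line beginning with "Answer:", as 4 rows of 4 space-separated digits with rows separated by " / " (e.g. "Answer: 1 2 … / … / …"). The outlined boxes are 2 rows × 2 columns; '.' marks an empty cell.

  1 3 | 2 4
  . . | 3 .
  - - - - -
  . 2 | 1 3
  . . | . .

Step 1. [r3c1∈{4}] nothing but 4 survives at r3c1 ⇒ r3c1=4.
Step 2. [r4c4∈{2}] r4c4 is down to just 2. So r4c4=2.
Step 3. [r4c3∈{4}] nothing but 4 survives at r4c3, so r4c3=4.
Step 4. [r2c2∈{4}] r2c2 is down to just 4. So r2c2=4.
Step 5. [r4c2∈{1}] nothing but 1 survives at r4c2. So r4c2=1.
Step 6. [r2c4∈{1}] r2c4 has the single candidate 1, so r2c4=1.
Step 7. [r4c1∈{3}] nothing but 3 survives at r4c1, so r4c1=3.
Step 8. [r2c1∈{2}] r2c1 has the single candidate 2, so r2c1=2.

Answer: 1 3 2 4 / 2 4 3 1 / 4 2 1 3 / 3 1 4 2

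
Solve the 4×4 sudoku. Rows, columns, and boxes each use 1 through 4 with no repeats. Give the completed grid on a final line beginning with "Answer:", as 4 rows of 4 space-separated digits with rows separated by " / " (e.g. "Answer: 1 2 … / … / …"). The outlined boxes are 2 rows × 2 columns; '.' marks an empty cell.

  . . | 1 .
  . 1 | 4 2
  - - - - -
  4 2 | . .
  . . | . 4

Step 1. [r4c2∈{3}] r4c2 has the single candidate 3 ⇒ r4c2=3.
Step 2. [r1c4∈{3}] r1c4 is down to just 3. So r1c4=3.
Step 3. [r4c1∈{1}] r4c1's peers cover all but 1. So r4c1=1.
Step 4. [r1c2∈{4}] r1c2 is down to just 4, so r1c2=4.
Step 5. [r1c1∈{2}] r1c1's peers cover all but 2. So r1c1=2.
Step 6. [r2c1∈{3}] r2c1 has the single candidate 3, so r2c1=3.
Step 7. [r3c4∈{1}] only 1 remains possible at r3c4. So r3c4=1.
Step 8. [r4c3∈{2}] only 2 remains possible at r4c3, so r4c3=2.
Step 9. [r3c3∈{3}] r3c3 has the single candidate 3. So r3c3=3.

Answer: 2 4 1 3 / 3 1 4 2 / 4 2 3 1 / 1 3 2 4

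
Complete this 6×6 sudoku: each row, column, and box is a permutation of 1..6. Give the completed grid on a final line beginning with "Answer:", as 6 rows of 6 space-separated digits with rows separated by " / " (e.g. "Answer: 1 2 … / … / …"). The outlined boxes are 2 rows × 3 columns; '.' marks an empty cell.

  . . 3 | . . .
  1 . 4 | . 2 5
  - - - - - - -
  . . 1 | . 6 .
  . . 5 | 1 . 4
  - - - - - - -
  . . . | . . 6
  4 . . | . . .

Step 1. [r4c5∈{3}] r4c5 has the single candidate 3. So r4c5=3.
Step 2. [r2c2∈{6}] nothing but 6 survives at r2c2. So r2c2=6.
Step 3. [r4c2∈{2}] only 2 remains possible at r4c2, so r4c2=2.
Step 4. [r6c6∈{1,2,3}] r6c6 is the only open cell in col 6 admitting 3, so r6c6=3.
Step 5. [r5c3∈{2}] r5c3 has the single candidate 2, so r5c3=2.
Step 6. [r1c2∈{5}] r1c2's peers cover all but 5 ⇒ r1c2=5.
Step 7. [r3c4∈{2,5}] across row 3, 5 lands solely at r3c4 ⇒ r3c4=5.
Step 8. [r6c5∈{1,5}] row 6 places 5 nowhere but r6c5. So r6c5=5.
Step 9. [r5c5∈{1,4}] r5c5 is the only open cell in box 6 admitting 1 ⇒ r5c5=1.
Step 10. [r5c2∈{3}] only 3 remains possible at r5c2, so r5c2=3.
Step 11. [r1c5∈{4}] only 4 remains possible at r1c5, so r1c5=4.
Step 12. [r3c2∈{4}] nothing but 4 survives at r3c2 ⇒ r3c2=4.
Step 13. [r3c1∈{3}] only 3 remains possible at r3c1. So r3c1=3.
Step 14. [r5c1∈{5}] nothing but 5 survives at r5c1. So r5c1=5.
Step 15. [r6c4∈{2}] nothing but 2 survives at r6c4. So r6c4=2.
Step 16. [r6c2∈{1}] r6c2 has the single candidate 1 ⇒ r6c2=1.
Step 17. [r2c4∈{3}] only 3 remains possible at r2c4 ⇒ r2c4=3.
Step 18. [r1c4∈{6}] r1c4's peers cover all but 6 ⇒ r1c4=6.
Step 19. [r4c1∈{6}] nothing but 6 survives at r4c1. So r4c1=6.
Step 20. [r6c3∈{6}] nothing but 6 survives at r6c3, so r6c3=6.
Step 21. [r1c1∈{2}] only 2 remains possible at r1c1 ⇒ r1c1=2.
Step 22. [r1c6∈{1}] r1c6 is down to just 1 ⇒ r1c6=1.
Step 23. [r5c4∈{4}] r5c4 has the single candidate 4 ⇒ r5c4=4.
Step 24. [r3c6∈{2}] only 2 remains possible at r3c6, so r3c6=2.

Answer: 2 5 3 6 4 1 / 1 6 4 3 2 5 / 3 4 1 5 6 2 / 6 2 5 1 3 4 / 5 3 2 4 1 6 / 4 1 6 2 5 3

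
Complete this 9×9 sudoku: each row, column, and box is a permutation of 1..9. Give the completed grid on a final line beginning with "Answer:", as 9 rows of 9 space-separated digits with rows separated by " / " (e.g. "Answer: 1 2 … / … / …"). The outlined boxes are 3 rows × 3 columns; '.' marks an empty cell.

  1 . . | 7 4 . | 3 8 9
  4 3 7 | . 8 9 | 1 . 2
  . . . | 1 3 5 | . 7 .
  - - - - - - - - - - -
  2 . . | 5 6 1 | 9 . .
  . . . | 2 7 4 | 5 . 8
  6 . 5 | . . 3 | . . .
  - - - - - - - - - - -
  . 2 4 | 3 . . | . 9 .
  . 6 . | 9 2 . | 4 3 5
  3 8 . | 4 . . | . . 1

Step 1. [r3c7∈{6}] r3c7's peers cover all but 6. So r3c7=6.
Step 2. [r5c1∈{9}] only 9 remains possible at r5c1, so r5c1=9.
Step 3. [r4c8∈{4}] r4c8's peers cover all but 4 ⇒ r4c8=4.
Step 4. [r6c9∈{7}] nothing but 7 survives at r6c9, so r6c9=7.
Step 5. [r3c3∈{2,8,9}] across row 3, 2 lands solely at r3c3 ⇒ r3c3=2.
Step 6. [r5c2∈{1}] r5c2 has the single candidate 1. So r5c2=1.
Step 7. [r7c9∈{6}] r7c9 has the single candidate 6. So r7c9=6.
Step 8. [r6c7∈{2}] only 2 remains possible at r6c7. So r6c7=2.
Step 9. [r8c6∈{7,8}] r8c6 is the only open cell in row 8 admitting 8. So r8c6=8.
Step 10. [r7c6∈{7}] r7c6 is down to just 7. So r7c6=7.
Step 11. [r7c1∈{5}] r7c1 is down to just 5, so r7c1=5.
Step 12. [r1c6∈{2,6}] 2 has one home in row 1: r1c6. So r1c6=2.
Step 13. [r4c3∈{3,8}] row 4 places 8 nowhere but r4c3, so r4c3=8.
Step 14. [r4c9∈{3}] r4c9 has the single candidate 3 ⇒ r4c9=3.
Step 15. [r6c4∈{8}] r6c4 is down to just 8 ⇒ r6c4=8.
Step 16. [r6c2∈{4}] r6c2 has the single candidate 4 ⇒ r6c2=4.
Step 17. [r9c6∈{6}] r9c6 has the single candidate 6. So r9c6=6.
Step 18. [r7c7∈{8}] r7c7's peers cover all but 8 ⇒ r7c7=8.
Step 19. [r3c2∈{9}] r3c2 is down to just 9, so r3c2=9.
Step 20. [r5c3∈{3}] only 3 remains possible at r5c3 ⇒ r5c3=3.
Step 21. [r1c3∈{6}] only 6 remains possible at r1c3 ⇒ r1c3=6.
Step 22. [r8c3∈{1}] only 1 remains possible at r8c3 ⇒ r8c3=1.
Step 23. [r7c5∈{1}] r7c5 has the single candidate 1 ⇒ r7c5=1.
Step 24. [r9c5∈{5}] only 5 remains possible at r9c5 ⇒ r9c5=5.
Step 25. [r3c1∈{8}] r3c1's peers cover all but 8 ⇒ r3c1=8.
Step 26. [r4c2∈{7}] r4c2's peers cover all but 7. So r4c2=7.
Step 27. [r2c8∈{5}] r2c8 is down to just 5. So r2c8=5.
Step 28. [r9c7∈{7}] r9c7 is down to just 7, so r9c7=7.
Step 29. [r8c1∈{7}] only 7 remains possible at r8c1 ⇒ r8c1=7.
Step 30. [r3c9∈{4}] only 4 remains possible at r3c9 ⇒ r3c9=4.
Step 31. [r9c3∈{9}] r9c3's peers cover all but 9. So r9c3=9.
Step 32. [r6c8∈{1}] r6c8 has the single candidate 1 ⇒ r6c8=1.
Step 33. [r5c8∈{6}] r5c8 is down to just 6, so r5c8=6.
Step 34. [r1c2∈{5}] r1c2's peers cover all but 5, so r1c2=5.
Step 35. [r9c8∈{2}] r9c8 has the single candidate 2. So r9c8=2.
Step 36. [r2c4∈{6}] only 6 remains possible at r2c4 ⇒ r2c4=6.
Step 37. [r6c5∈{9}] r6c5 is down to just 9. So r6c5=9.

Answer: 1 5 6 7 4 2 3 8 9 / 4 3 7 6 8 9 1 5 2 / 8 9 2 1 3 5 6 7 4 / 2 7 8 5 6 1 9 4 3 / 9 1 3 2 7 4 5 6 8 / 6 4 5 8 9 3 2 1 7 / 5 2 4 3 1 7 8 9 6 / 7 6 1 9 2 8 4 3 5 / 3 8 9 4 5 6 7 2 1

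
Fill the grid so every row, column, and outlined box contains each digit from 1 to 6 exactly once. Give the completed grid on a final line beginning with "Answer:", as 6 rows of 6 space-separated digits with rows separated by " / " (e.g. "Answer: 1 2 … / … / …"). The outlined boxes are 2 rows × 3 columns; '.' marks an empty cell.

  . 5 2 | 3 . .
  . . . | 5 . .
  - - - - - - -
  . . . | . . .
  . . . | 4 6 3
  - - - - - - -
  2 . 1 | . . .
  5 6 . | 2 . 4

Step 1. [r4c1∈{1}] r4c1 has the single candidate 1. So r4c1=1.
Step 2. [r6c3∈{3}] r6c3's peers cover all but 3 ⇒ r6c3=3.
Step 3. [r2c2∈{1,3,4}] 1 has one home in col 2: r2c2 ⇒ r2c2=1.
Step 4. [r2c1∈{3,4,6}] r2c1 is the only open cell in row 2 admitting 3 ⇒ r2c1=3.
Step 5. [r3c4∈{1}] r3c4 has the single candidate 1 ⇒ r3c4=1.
Step 6. [r1c6∈{1,6}] col 6 places 1 nowhere but r1c6, so r1c6=1.
Step 7. [r2c6∈{2,6}] 6 has one home in box 2: r2c6, so r2c6=6.
Step 8. [r3c3∈{4,5,6}] 6 has one home in col 3: r3c3, so r3c3=6.
Step 9. [r3c6∈{2,5}] 2 has one home in col 6: r3c6 ⇒ r3c6=2.
Step 10. [r1c5∈{4}] r1c5 has the single candidate 4 ⇒ r1c5=4.
Step 11. [r3c2∈{3,4}] across row 3, 3 lands solely at r3c2, so r3c2=3.
Step 12. [r5c6∈{5}] r5c6 has the single candidate 5, so r5c6=5.
Step 13. [r2c5∈{2}] only 2 remains possible at r2c5 ⇒ r2c5=2.
Step 14. [r6c5∈{1}] r6c5 is down to just 1 ⇒ r6c5=1.
Step 15. [r5c2∈{4}] r5c2's peers cover all but 4 ⇒ r5c2=4.
Step 16. [r5c5∈{3}] only 3 remains possible at r5c5, so r5c5=3.
Step 17. [r3c1∈{4}] r3c1 is down to just 4, so r3c1=4.
Step 18. [r2c3∈{4}] only 4 remains possible at r2c3, so r2c3=4.
Step 19. [r4c3∈{5}] r4c3's peers cover all but 5. So r4c3=5.
Step 20. [r4c2∈{2}] r4c2 is down to just 2, so r4c2=2.
Step 21. [r3c5∈{5}] only 5 remains possible at r3c5 ⇒ r3c5=5.
Step 22. [r5c4∈{6}] nothing but 6 survives at r5c4. So r5c4=6.
Step 23. [r1c1∈{6}] r1c1 has the single candidate 6 ⇒ r1c1=6.

Answer: 6 5 2 3 4 1 / 3 1 4 5 2 6 / 4 3 6 1 5 2 / 1 2 5 4 6 3 / 2 4 1 6 3 5 / 5 6 3 2 1 4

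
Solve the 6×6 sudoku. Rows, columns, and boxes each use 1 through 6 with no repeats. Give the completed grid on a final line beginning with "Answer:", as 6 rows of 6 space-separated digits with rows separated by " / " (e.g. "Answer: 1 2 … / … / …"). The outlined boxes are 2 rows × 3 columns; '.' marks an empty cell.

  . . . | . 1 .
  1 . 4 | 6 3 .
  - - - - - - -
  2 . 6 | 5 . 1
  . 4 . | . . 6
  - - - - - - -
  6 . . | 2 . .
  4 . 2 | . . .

Step 1. [r3c2∈{3}] r3c2's peers cover all but 3, so r3c2=3.
Step 2. [r5c3∈{1,3,5}] across box 5, 3 lands solely at r5c3, so r5c3=3.
Step 3. [r1c3∈{5}] nothing but 5 survives at r1c3, so r1c3=5.
Step 4. [r2c6∈{2,5}] 5 has one home in row 2: r2c6. So r2c6=5.
Step 5. [r6c4∈{1,3}] across col 4, 1 lands solely at r6c4 ⇒ r6c4=1.
Step 6. [r5c6∈{4}] r5c6 is down to just 4, so r5c6=4.
Step 7. [r5c5∈{5}] r5c5 has the single candidate 5. So r5c5=5.
Step 8. [r1c2∈{2,6}] row 1 places 6 nowhere but r1c2, so r1c2=6.
Step 9. [r1c1∈{3}] nothing but 3 survives at r1c1, so r1c1=3.
Step 10. [r4c1∈{5}] only 5 remains possible at r4c1 ⇒ r4c1=5.
Step 11. [r6c2∈{5}] r6c2 has the single candidate 5. So r6c2=5.
Step 12. [r6c5∈{6}] r6c5 is down to just 6 ⇒ r6c5=6.
Step 13. [r1c6∈{2}] r1c6 has the single candidate 2, so r1c6=2.
Step 14. [r4c3∈{1}] r4c3 is down to just 1, so r4c3=1.
Step 15. [r5c2∈{1}] r5c2's peers cover all but 1, so r5c2=1.
Step 16. [r2c2∈{2}] nothing but 2 survives at r2c2 ⇒ r2c2=2.
Step 17. [r3c5∈{4}] r3c5 is down to just 4, so r3c5=4.
Step 18. [r6c6∈{3}] r6c6 is down to just 3, so r6c6=3.
Step 19. [r1c4∈{4}] r1c4's peers cover all but 4 ⇒ r1c4=4.
Step 20. [r4c5∈{2}] r4c5 is down to just 2. So r4c5=2.
Step 21. [r4c4∈{3}] r4c4 is down to just 3. So r4c4=3.

Answer: 3 6 5 4 1 2 / 1 2 4 6 3 5 / 2 3 6 5 4 1 / 5 4 1 3 2 6 / 6 1 3 2 5 4 / 4 5 2 1 6 3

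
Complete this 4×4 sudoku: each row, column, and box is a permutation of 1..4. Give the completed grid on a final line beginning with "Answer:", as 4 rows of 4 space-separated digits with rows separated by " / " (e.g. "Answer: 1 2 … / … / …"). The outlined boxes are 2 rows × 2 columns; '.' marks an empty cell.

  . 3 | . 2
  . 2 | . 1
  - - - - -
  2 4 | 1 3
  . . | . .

Step 1. [r1c3∈{4}] r1c3's peers cover all but 4 ⇒ r1c3=4.
Step 2. [r4c2∈{1}] r4c2 has the single candidate 1, so r4c2=1.
Step 3. [r4c1∈{3}] r4c1 has the single candidate 3, so r4c1=3.
Step 4. [r4c3∈{2}] r4c3 is down to just 2. So r4c3=2.
Step 5. [r1c1∈{1}] only 1 remains possible at r1c1 ⇒ r1c1=1.
Step 6. [r2c1∈{4}] r2c1's peers cover all but 4. So r2c1=4.
Step 7. [r4c4∈{4}] nothing but 4 survives at r4c4, so r4c4=4.
Step 8. [r2c3∈{3}] nothing but 3 survives at r2c3 ⇒ r2c3=3.

Answer: 1 3 4 2 / 4 2 3 1 / 2 4 1 3 / 3 1 2 4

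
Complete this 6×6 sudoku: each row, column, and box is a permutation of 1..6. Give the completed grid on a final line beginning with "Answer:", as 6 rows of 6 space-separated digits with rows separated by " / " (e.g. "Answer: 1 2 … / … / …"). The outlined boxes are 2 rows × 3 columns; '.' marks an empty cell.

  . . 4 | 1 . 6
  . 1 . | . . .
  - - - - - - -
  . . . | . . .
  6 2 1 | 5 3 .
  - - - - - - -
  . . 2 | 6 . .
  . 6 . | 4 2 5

Step 1. [r6c3∈{3}] only 3 remains possible at r6c3 ⇒ r6c3=3.
Step 2. [r3c3∈{5}] only 5 remains possible at r3c3, so r3c3=5.
Step 3. [r5c5∈{1}] nothing but 1 survives at r5c5, so r5c5=1.
Step 4. [r2c4∈{2,3}] col 4 places 3 nowhere but r2c4 ⇒ r2c4=3.
Step 5. [r4c6∈{4}] nothing but 4 survives at r4c6, so r4c6=4.
Step 6. [r1c1∈{2,3,5}] 2 has one home in row 1: r1c1 ⇒ r1c1=2.
Step 7. [r2c1∈{5}] r2c1 is down to just 5. So r2c1=5.
Step 8. [r5c1∈{4}] r5c1's peers cover all but 4, so r5c1=4.
Step 9. [r3c4∈{2}] only 2 remains possible at r3c4, so r3c4=2.
Step 10. [r1c2∈{3}] r1c2's peers cover all but 3. So r1c2=3.
Step 11. [r3c5∈{6}] r3c5 has the single candidate 6. So r3c5=6.
Step 12. [r6c1∈{1}] r6c1 has the single candidate 1. So r6c1=1.
Step 13. [r2c5∈{4}] r2c5's peers cover all but 4 ⇒ r2c5=4.
Step 14. [r3c2∈{4}] r3c2's peers cover all but 4. So r3c2=4.
Step 15. [r3c1∈{3}] r3c1's peers cover all but 3. So r3c1=3.
Step 16. [r5c2∈{5}] r5c2 is down to just 5 ⇒ r5c2=5.
Step 17. [r1c5∈{5}] r1c5 has the single candidate 5. So r1c5=5.
Step 18. [r3c6∈{1}] r3c6 is down to just 1. So r3c6=1.
Step 19. [r2c6∈{2}] nothing but 2 survives at r2c6 ⇒ r2c6=2.
Step 20. [r5c6∈{3}] r5c6 has the single candidate 3, so r5c6=3.
Step 21. [r2c3∈{6}] only 6 remains possible at r2c3 ⇒ r2c3=6.

Answer: 2 3 4 1 5 6 / 5 1 6 3 4 2 / 3 4 5 2 6 1 / 6 2 1 5 3 4 / 4 5 2 6 1 3 / 1 6 3 4 2 5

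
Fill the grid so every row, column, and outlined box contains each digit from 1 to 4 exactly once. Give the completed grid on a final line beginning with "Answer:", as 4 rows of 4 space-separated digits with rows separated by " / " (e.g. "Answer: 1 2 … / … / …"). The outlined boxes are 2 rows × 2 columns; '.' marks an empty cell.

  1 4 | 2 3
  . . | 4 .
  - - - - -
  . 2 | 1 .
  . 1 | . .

Step 1. [r3c1∈{3,4}] across row 3, 3 lands solely at r3c1 ⇒ r3c1=3.
Step 2. [r4c1∈{4}] only 4 remains possible at r4c1. So r4c1=4.
Step 3. [r2c2∈{3}] nothing but 3 survives at r2c2, so r2c2=3.
Step 4. [r4c4∈{2}] r4c4 has the single candidate 2. So r4c4=2.
Step 5. [r2c4∈{1}] r2c4 has the single candidate 1, so r2c4=1.
Step 6. [r2c1∈{2}] only 2 remains possible at r2c1 ⇒ r2c1=2.
Step 7. [r4c3∈{3}] r4c3's peers cover all but 3, so r4c3=3.
Step 8. [r3c4∈{4}] r3c4 is down to just 4, so r3c4=4.

Answer: 1 4 2 3 / 2 3 4 1 / 3 2 1 4 / 4 1 3 2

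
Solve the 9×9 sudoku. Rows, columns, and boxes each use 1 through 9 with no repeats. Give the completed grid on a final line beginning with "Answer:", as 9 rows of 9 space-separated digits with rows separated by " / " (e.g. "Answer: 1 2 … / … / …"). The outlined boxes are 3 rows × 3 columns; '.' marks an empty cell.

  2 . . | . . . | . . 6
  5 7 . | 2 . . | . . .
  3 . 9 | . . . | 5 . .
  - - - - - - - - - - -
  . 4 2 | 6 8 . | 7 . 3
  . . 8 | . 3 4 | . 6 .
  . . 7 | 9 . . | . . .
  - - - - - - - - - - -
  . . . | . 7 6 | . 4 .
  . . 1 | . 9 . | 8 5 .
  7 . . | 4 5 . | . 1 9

Step 1. [r7c9∈{2}] nothing but 2 survives at r7c9. So r7c9=2.
Step 2. [r6c2∈{1,3,5,6}] 3 has one home in row 6: r6c2, so r6c2=3.
Step 3. [r7c7∈{3}] nothing but 3 survives at r7c7 ⇒ r7c7=3.
Step 4. [r5c2∈{1,5,9}] box 4 places 5 nowhere but r5c2, so r5c2=5.
Step 5. [r5c9∈{1}] r5c9 is down to just 1 ⇒ r5c9=1.
Step 6. [r1c4∈{1,3,5,7,8}] r1c4 is the only open cell in col 4 admitting 5. So r1c4=5.
Step 7. [r4c8∈{9}] r4c8's peers cover all but 9, so r4c8=9.
Step 8. [r6c5∈{1,2}] in col 5, 2 fits only at r6c5, so r6c5=2.
Step 9. [r6c8∈{8}] r6c8's peers cover all but 8, so r6c8=8.
Step 10. [r7c1∈{8,9}] in col 1, 8 fits only at r7c1, so r7c1=8.
Step 11. [r3c4∈{1,7,8}] 8 has one home in col 4: r3c4. So r3c4=8.
Step 12. [r6c7∈{4}] r6c7's peers cover all but 4 ⇒ r6c7=4.
Step 13. [r6c1∈{1,6}] row 6 places 6 nowhere but r6c1 ⇒ r6c1=6.
Step 14. [r6c6∈{1,5}] row 6 places 1 nowhere but r6c6, so r6c6=1.
Step 15. [r8c2∈{2,6}] in row 8, 6 fits only at r8c2, so r8c2=6.
Step 16. [r3c5∈{1,4,6}] 6 has one home in row 3: r3c5, so r3c5=6.
Step 17. [r3c6∈{7}] nothing but 7 survives at r3c6, so r3c6=7.
Step 18. [r8c6∈{2,3}] across row 8, 2 lands solely at r8c6, so r8c6=2.
Step 19. [r1c3∈{4}] r1c3 has the single candidate 4, so r1c3=4.
Step 20. [r1c5∈{1}] r1c5 is down to just 1. So r1c5=1.
Step 21. [r2c8∈{3}] r2c8's peers cover all but 3 ⇒ r2c8=3.
Step 22. [r1c7∈{9}] r1c7 is down to just 9, so r1c7=9.
Step 23. [r3c9∈{4}] only 4 remains possible at r3c9 ⇒ r3c9=4.
Step 24. [r8c4∈{3}] r8c4's peers cover all but 3 ⇒ r8c4=3.
Step 25. [r2c3∈{6}] r2c3 has the single candidate 6. So r2c3=6.
Step 26. [r2c9∈{8}] only 8 remains possible at r2c9, so r2c9=8.
Step 27. [r1c2∈{8}] r1c2 has the single candidate 8, so r1c2=8.
Step 28. [r9c2∈{2}] nothing but 2 survives at r9c2. So r9c2=2.
Step 29. [r6c9∈{5}] nothing but 5 survives at r6c9 ⇒ r6c9=5.
Step 30. [r4c6∈{5}] r4c6 is down to just 5. So r4c6=5.
Step 31. [r5c1∈{9}] r5c1 has the single candidate 9, so r5c1=9.
Step 32. [r8c1∈{4}] r8c1's peers cover all but 4 ⇒ r8c1=4.
Step 33. [r1c6∈{3}] only 3 remains possible at r1c6. So r1c6=3.
Step 34. [r9c7∈{6}] only 6 remains possible at r9c7, so r9c7=6.
Step 35. [r4c1∈{1}] r4c1 is down to just 1, so r4c1=1.
Step 36. [r2c5∈{4}] only 4 remains possible at r2c5. So r2c5=4.
Step 37. [r7c2∈{9}] r7c2's peers cover all but 9. So r7c2=9.
Step 38. [r8c9∈{7}] r8c9 is down to just 7, so r8c9=7.
Step 39. [r3c8∈{2}] r3c8 is down to just 2. So r3c8=2.
Step 40. [r7c3∈{5}] r7c3 has the single candidate 5. So r7c3=5.
Step 41. [r5c4∈{7}] r5c4's peers cover all but 7 ⇒ r5c4=7.
Step 42. [r5c7∈{2}] nothing but 2 survives at r5c7 ⇒ r5c7=2.
Step 43. [r1c8∈{7}] only 7 remains possible at r1c8, so r1c8=7.
Step 44. [r2c7∈{1}] r2c7 is down to just 1. So r2c7=1.
Step 45. [r7c4∈{1}] r7c4 is down to just 1, so r7c4=1.
Step 46. [r9c3∈{3}] r9c3's peers cover all but 3, so r9c3=3.
Step 47. [r3c2∈{1}] r3c2 has the single candidate 1, so r3c2=1.
Step 48. [r2c6∈{9}] r2c6 is down to just 9. So r2c6=9.
Step 49. [r9c6∈{8}] r9c6 has the single candidate 8. So r9c6=8.

Answer: 2 8 4 5 1 3 9 7 6 / 5 7 6 2 4 9 1 3 8 / 3 1 9 8 6 7 5 2 4 / 1 4 2 6 8 5 7 9 3 / 9 5 8 7 3 4 2 6 1 / 6 3 7 9 2 1 4 8 5 / 8 9 5 1 7 6 3 4 2 / 4 6 1 3 9 2 8 5 7 / 7 2 3 4 5 8 6 1 9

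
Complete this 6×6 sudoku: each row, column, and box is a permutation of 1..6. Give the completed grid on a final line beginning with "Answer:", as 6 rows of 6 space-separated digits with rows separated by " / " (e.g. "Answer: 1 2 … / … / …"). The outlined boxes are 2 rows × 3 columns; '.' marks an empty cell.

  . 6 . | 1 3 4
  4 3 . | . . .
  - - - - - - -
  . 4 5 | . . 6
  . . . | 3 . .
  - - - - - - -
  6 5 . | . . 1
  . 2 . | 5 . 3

Step 1. [r3c4∈{2}] r3c4's peers cover all but 2. So r3c4=2.
Step 2. [r4c5∈{1,4,5}] 4 has one home in row 4: r4c5. So r4c5=4.
Step 3. [r2c6∈{2,5}] in col 6, 2 fits only at r2c6, so r2c6=2.
Step 4. [r6c1∈{1}] only 1 remains possible at r6c1 ⇒ r6c1=1.
Step 5. [r4c3∈{1,2,6}] across row 4, 6 lands solely at r4c3, so r4c3=6.
Step 6. [r1c1∈{2,5}] across row 1, 5 lands solely at r1c1, so r1c1=5.
Step 7. [r2c5∈{5,6}] 5 has one home in row 2: r2c5. So r2c5=5.
Step 8. [r5c3∈{3,4}] row 5 places 3 nowhere but r5c3 ⇒ r5c3=3.
Step 9. [r4c1∈{2}] nothing but 2 survives at r4c1. So r4c1=2.
Step 10. [r4c6∈{5}] only 5 remains possible at r4c6, so r4c6=5.
Step 11. [r1c3∈{2}] r1c3 is down to just 2. So r1c3=2.
Step 12. [r2c3∈{1}] r2c3 has the single candidate 1. So r2c3=1.
Step 13. [r2c4∈{6}] r2c4 has the single candidate 6, so r2c4=6.
Step 14. [r5c4∈{4}] nothing but 4 survives at r5c4 ⇒ r5c4=4.
Step 15. [r3c1∈{3}] r3c1 is down to just 3 ⇒ r3c1=3.
Step 16. [r4c2∈{1}] r4c2 has the single candidate 1. So r4c2=1.
Step 17. [r3c5∈{1}] r3c5 has the single candidate 1. So r3c5=1.
Step 18. [r5c5∈{2}] r5c5 is down to just 2. So r5c5=2.
Step 19. [r6c3∈{4}] nothing but 4 survives at r6c3 ⇒ r6c3=4.
Step 20. [r6c5∈{6}] r6c5 is down to just 6, so r6c5=6.

Answer: 5 6 2 1 3 4 / 4 3 1 6 5 2 / 3 4 5 2 1 6 / 2 1 6 3 4 5 / 6 5 3 4 2 1 / 1 2 4 5 6 3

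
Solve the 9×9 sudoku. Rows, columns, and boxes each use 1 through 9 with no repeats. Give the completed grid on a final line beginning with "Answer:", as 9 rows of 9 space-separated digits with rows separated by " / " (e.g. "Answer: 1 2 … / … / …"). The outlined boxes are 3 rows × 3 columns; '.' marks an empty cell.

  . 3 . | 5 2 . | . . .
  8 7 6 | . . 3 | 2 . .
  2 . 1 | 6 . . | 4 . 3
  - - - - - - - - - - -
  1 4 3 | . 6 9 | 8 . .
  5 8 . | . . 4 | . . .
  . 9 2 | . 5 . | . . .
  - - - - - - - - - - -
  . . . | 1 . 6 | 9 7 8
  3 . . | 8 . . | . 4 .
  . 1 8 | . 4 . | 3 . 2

Step 1. [r8c7∈{1,5,6}] col 7 places 5 nowhere but r8c7 ⇒ r8c7=5.
Step 2. [r5c3∈{7}] r5c3 is down to just 7, so r5c3=7.
Step 3. [r8c9∈{1,6}] row 8 places 1 nowhere but r8c9. So r8c9=1.
Step 4. [r3c5∈{7,8,9}] r3c5 is the only open cell in col 5 admitting 8 ⇒ r3c5=8.
Step 5. [r3c8∈{5,9}] row 3 places 9 nowhere but r3c8, so r3c8=9.
Step 6. [r8c5∈{7,9}] r8c5 is the only open cell in col 5 admitting 7 ⇒ r8c5=7.
Step 7. [r9c8∈{6}] only 6 remains possible at r9c8, so r9c8=6.
Step 8. [r7c1∈{4}] r7c1 has the single candidate 4 ⇒ r7c1=4.
Step 9. [r6c9∈{4,6,7}] across row 6, 4 lands solely at r6c9 ⇒ r6c9=4.
Step 10. [r1c1∈{9}] r1c1's peers cover all but 9 ⇒ r1c1=9.
Step 11. [r6c6∈{1,7,8}] row 6 places 8 nowhere but r6c6, so r6c6=8.
Step 12. [r5c5∈{1,3}] r5c5 is the only open cell in box 5 admitting 1 ⇒ r5c5=1.
Step 13. [r2c8∈{1,5}] row 2 places 1 nowhere but r2c8. So r2c8=1.
Step 14. [r5c7∈{6}] r5c7 has the single candidate 6 ⇒ r5c7=6.
Step 15. [r1c7∈{7}] r1c7's peers cover all but 7. So r1c7=7.
Step 16. [r4c9∈{5,7}] in col 9, 7 fits only at r4c9. So r4c9=7.
Step 17. [r6c8∈{3}] r6c8 has the single candidate 3 ⇒ r6c8=3.
Step 18. [r7c2∈{2,5}] r7c2 is the only open cell in row 7 admitting 2 ⇒ r7c2=2.
Step 19. [r4c4∈{2}] only 2 remains possible at r4c4. So r4c4=2.
Step 20. [r9c4∈{9}] nothing but 9 survives at r9c4 ⇒ r9c4=9.
Step 21. [r7c5∈{3}] r7c5's peers cover all but 3 ⇒ r7c5=3.
Step 22. [r1c3∈{4}] only 4 remains possible at r1c3. So r1c3=4.
Step 23. [r2c4∈{4}] r2c4 is down to just 4, so r2c4=4.
Step 24. [r8c3∈{9}] only 9 remains possible at r8c3 ⇒ r8c3=9.
Step 25. [r5c8∈{2}] r5c8 has the single candidate 2, so r5c8=2.
Step 26. [r3c6∈{7}] nothing but 7 survives at r3c6 ⇒ r3c6=7.
Step 27. [r2c9∈{5}] r2c9 is down to just 5 ⇒ r2c9=5.
Step 28. [r6c7∈{1}] only 1 remains possible at r6c7. So r6c7=1.
Step 29. [r9c6∈{5}] r9c6's peers cover all but 5. So r9c6=5.
Step 30. [r8c2∈{6}] nothing but 6 survives at r8c2. So r8c2=6.
Step 31. [r3c2∈{5}] r3c2 has the single candidate 5, so r3c2=5.
Step 32. [r6c4∈{7}] r6c4 is down to just 7 ⇒ r6c4=7.
Step 33. [r2c5∈{9}] only 9 remains possible at r2c5 ⇒ r2c5=9.
Step 34. [r9c1∈{7}] nothing but 7 survives at r9c1, so r9c1=7.
Step 35. [r7c3∈{5}] only 5 remains possible at r7c3, so r7c3=5.
Step 36. [r1c6∈{1}] r1c6 has the single candidate 1 ⇒ r1c6=1.
Step 37. [r8c6∈{2}] r8c6 is down to just 2. So r8c6=2.
Step 38. [r4c8∈{5}] nothing but 5 survives at r4c8 ⇒ r4c8=5.
Step 39. [r5c4∈{3}] r5c4 is down to just 3 ⇒ r5c4=3.
Step 40. [r1c8∈{8}] nothing but 8 survives at r1c8 ⇒ r1c8=8.
Step 41. [r5c9∈{9}] only 9 remains possible at r5c9. So r5c9=9.
Step 42. [r1c9∈{6}] nothing but 6 survives at r1c9. So r1c9=6.
Step 43. [r6c1∈{6}] nothing but 6 survives at r6c1, so r6c1=6.

Answer: 9 3 4 5 2 1 7 8 6 / 8 7 6 4 9 3 2 1 5 / 2 5 1 6 8 7 4 9 3 / 1 4 3 2 6 9 8 5 7 / 5 8 7 3 1 4 6 2 9 / 6 9 2 7 5 8 1 3 4 / 4 2 5 1 3 6 9 7 8 / 3 6 9 8 7 2 5 4 1 / 7 1 8 9 4 5 3 6 2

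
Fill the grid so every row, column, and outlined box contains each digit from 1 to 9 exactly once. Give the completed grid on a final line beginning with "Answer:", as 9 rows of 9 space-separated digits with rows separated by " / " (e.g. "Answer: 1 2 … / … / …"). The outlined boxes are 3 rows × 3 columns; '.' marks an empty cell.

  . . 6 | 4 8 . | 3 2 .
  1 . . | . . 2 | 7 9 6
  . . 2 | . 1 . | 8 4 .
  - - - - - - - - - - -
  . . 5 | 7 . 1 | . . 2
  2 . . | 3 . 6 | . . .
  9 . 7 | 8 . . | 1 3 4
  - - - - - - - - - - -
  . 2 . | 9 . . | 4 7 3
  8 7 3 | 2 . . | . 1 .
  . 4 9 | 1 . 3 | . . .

Step 1. [r3c9∈{5}] only 5 remains possible at r3c9, so r3c9=5.
Step 2. [r6c6∈{5}] nothing but 5 survives at r6c6. So r6c6=5.
Step 3. [r4c1∈{3,4,6}] 4 has one home in col 1: r4c1. So r4c1=4.
Step 4. [r4c2∈{3,6,8}] in row 4, 3 fits only at r4c2. So r4c2=3.
Step 5. [r4c8∈{6,8}] r4c8 is the only open cell in row 4 admitting 8. So r4c8=8.
Step 6. [r9c8∈{5,6}] col 8 places 6 nowhere but r9c8. So r9c8=6.
Step 7. [r9c1∈{5}] nothing but 5 survives at r9c1. So r9c1=5.
Step 8. [r7c5∈{5,6}] in row 7, 5 fits only at r7c5 ⇒ r7c5=5.
Step 9. [r1c2∈{5,9}] row 1 places 5 nowhere but r1c2, so r1c2=5.
Step 10. [r5c2∈{1,8}] in col 2, 1 fits only at r5c2 ⇒ r5c2=1.
Step 11. [r5c5∈{4,9}] row 5 places 4 nowhere but r5c5 ⇒ r5c5=4.
Step 12. [r1c1∈{7}] only 7 remains possible at r1c1, so r1c1=7.
Step 13. [r8c7∈{5,9}] 5 has one home in row 8: r8c7 ⇒ r8c7=5.
Step 14. [r5c7∈{9}] r5c7 is down to just 9. So r5c7=9.
Step 15. [r2c2∈{8}] r2c2's peers cover all but 8, so r2c2=8.
Step 16. [r3c6∈{7,9}] across row 3, 7 lands solely at r3c6, so r3c6=7.
Step 17. [r9c7∈{2}] r9c7's peers cover all but 2, so r9c7=2.
Step 18. [r8c6∈{4}] only 4 remains possible at r8c6, so r8c6=4.
Step 19. [r9c5∈{7}] r9c5 is down to just 7, so r9c5=7.
Step 20. [r3c4∈{6}] only 6 remains possible at r3c4, so r3c4=6.
Step 21. [r9c9∈{8}] nothing but 8 survives at r9c9, so r9c9=8.
Step 22. [r4c7∈{6}] nothing but 6 survives at r4c7, so r4c7=6.
Step 23. [r3c2∈{9}] r3c2 is down to just 9, so r3c2=9.
Step 24. [r7c6∈{8}] r7c6's peers cover all but 8, so r7c6=8.
Step 25. [r3c1∈{3}] r3c1 is down to just 3 ⇒ r3c1=3.
Step 26. [r7c1∈{6}] r7c1 is down to just 6, so r7c1=6.
Step 27. [r1c6∈{9}] r1c6 has the single candidate 9 ⇒ r1c6=9.
Step 28. [r5c3∈{8}] r5c3 is down to just 8 ⇒ r5c3=8.
Step 29. [r2c4∈{5}] r2c4's peers cover all but 5 ⇒ r2c4=5.
Step 30. [r4c5∈{9}] r4c5 has the single candidate 9 ⇒ r4c5=9.
Step 31. [r1c9∈{1}] only 1 remains possible at r1c9 ⇒ r1c9=1.
Step 32. [r6c2∈{6}] nothing but 6 survives at r6c2 ⇒ r6c2=6.
Step 33. [r8c5∈{6}] r8c5 is down to just 6. So r8c5=6.
Step 34. [r5c9∈{7}] r5c9 has the single candidate 7, so r5c9=7.
Step 35. [r2c5∈{3}] r2c5 has the single candidate 3, so r2c5=3.
Step 36. [r6c5∈{2}] r6c5 is down to just 2, so r6c5=2.
Step 37. [r5c8∈{5}] nothing but 5 survives at r5c8. So r5c8=5.
Step 38. [r7c3∈{1}] r7c3 is down to just 1. So r7c3=1.
Step 39. [r2c3∈{4}] r2c3's peers cover all but 4, so r2c3=4.
Step 40. [r8c9∈{9}] r8c9's peers cover all but 9. So r8c9=9.

Answer: 7 5 6 4 8 9 3 2 1 / 1 8 4 5 3 2 7 9 6 / 3 9 2 6 1 7 8 4 5 / 4 3 5 7 9 1 6 8 2 / 2 1 8 3 4 6 9 5 7 / 9 6 7 8 2 5 1 3 4 / 6 2 1 9 5 8 4 7 3 / 8 7 3 2 6 4 5 1 9 / 5 4 9 1 7 3 2 6 8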